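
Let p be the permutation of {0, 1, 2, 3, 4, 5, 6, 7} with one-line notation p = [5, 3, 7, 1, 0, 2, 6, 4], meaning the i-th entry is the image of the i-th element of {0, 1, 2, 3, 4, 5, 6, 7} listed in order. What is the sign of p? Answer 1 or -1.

-1

In disjoint-cycle form the cycle lengths are 5, 2, 1.
A cycle of length ℓ contributes ℓ−1 transpositions, so p is a product of 4 + 1 = 5 transpositions — odd.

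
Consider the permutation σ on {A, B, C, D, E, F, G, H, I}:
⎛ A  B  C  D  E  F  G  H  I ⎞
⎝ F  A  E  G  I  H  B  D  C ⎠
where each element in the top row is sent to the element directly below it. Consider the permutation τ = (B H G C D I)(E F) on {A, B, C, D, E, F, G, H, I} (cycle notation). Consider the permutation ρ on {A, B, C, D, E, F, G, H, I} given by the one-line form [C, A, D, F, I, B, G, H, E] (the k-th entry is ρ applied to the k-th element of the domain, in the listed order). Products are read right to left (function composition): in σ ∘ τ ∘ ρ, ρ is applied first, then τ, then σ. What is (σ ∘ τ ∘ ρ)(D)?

I

Chase D: ρ(D) = F; τ(F) = E; σ(E) = I. Hence (σ ∘ τ ∘ ρ)(D) = I.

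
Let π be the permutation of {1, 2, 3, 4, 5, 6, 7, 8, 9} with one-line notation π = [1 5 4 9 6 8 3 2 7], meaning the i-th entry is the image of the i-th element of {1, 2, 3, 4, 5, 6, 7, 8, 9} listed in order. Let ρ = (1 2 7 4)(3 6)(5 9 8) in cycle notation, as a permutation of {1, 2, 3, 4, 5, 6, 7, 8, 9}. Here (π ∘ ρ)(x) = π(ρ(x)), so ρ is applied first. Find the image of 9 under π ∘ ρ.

ρ(9) = 8, then π(8) = 2; composing gives (π ∘ ρ)(9) = 2.

2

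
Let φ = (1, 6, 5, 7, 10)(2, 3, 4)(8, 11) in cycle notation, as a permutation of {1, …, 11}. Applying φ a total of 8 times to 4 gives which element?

4 lies in the 3-cycle (2, 3, 4).
On a 3-cycle, φ^3 is the identity, so φ^8 = φ^2 there (8 ≡ 2 mod 3).
Advancing 2 steps from 4: 4 → 2 → 3.

3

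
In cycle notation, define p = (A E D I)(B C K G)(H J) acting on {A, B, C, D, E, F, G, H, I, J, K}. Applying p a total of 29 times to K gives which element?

G

K lies in the 4-cycle (B C K G).
Since the cycle has length 4, p^29 acts on it the same as p^1 (29 mod 4 = 1).
Stepping 1 place around the cycle: K → G.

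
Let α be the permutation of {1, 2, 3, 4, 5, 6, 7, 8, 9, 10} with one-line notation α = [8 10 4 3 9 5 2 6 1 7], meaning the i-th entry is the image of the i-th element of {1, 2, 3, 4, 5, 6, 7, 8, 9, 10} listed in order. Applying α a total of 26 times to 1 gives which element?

8

Tracing 1 → 8 → … returns to 1 after 5 steps, so 1 lies in a 5-cycle (1 8 6 5 9).
On a 5-cycle, α^5 is the identity, so α^26 = α^1 there (26 ≡ 1 mod 5).
Stepping 1 place around the cycle: 1 → 8.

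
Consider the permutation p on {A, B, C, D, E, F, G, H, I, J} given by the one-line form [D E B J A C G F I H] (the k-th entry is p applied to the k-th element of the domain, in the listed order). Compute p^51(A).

Tracing A → D → … returns to A after 8 steps, so A lies in an 8-cycle (A, D, J, H, F, C, B, E).
Powers repeat with period 8 on this cycle, and 51 mod 8 = 3, so p^51(A) = p^3(A).
Advancing 3 steps from A: A → D → J → H.

H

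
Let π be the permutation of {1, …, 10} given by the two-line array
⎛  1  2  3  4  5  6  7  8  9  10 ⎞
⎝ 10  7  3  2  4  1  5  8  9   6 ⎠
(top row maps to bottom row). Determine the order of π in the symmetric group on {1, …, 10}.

12

Decomposing into disjoint cycles gives cycle lengths 4, 3, 1, 1, 1.
The order is lcm(4, 3) = 12.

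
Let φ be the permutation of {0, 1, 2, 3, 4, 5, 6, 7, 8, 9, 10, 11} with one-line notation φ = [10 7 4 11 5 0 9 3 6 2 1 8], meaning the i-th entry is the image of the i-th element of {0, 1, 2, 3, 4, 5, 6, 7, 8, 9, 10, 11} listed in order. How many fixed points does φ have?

0

No element satisfies φ(x) = x, so there are 0 fixed points.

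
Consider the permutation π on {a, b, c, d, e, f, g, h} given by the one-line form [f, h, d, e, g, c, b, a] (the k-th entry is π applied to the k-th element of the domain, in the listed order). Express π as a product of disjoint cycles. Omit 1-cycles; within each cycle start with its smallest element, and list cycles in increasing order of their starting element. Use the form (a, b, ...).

(a, f, c, d, e, g, b, h)

From a: a → f → c → d → e → g → b → h → a, closing the cycle (a, f, c, d, e, g, b, h).
Continuing from each remaining unvisited element yields (a, f, c, d, e, g, b, h).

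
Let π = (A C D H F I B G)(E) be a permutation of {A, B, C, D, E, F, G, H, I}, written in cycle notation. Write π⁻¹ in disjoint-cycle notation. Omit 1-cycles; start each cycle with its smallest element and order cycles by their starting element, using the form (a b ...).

The inverse reverses each cycle.
Reversing each cycle of π and rotating so the smallest element leads gives (A G B I F H D C).

(A G B I F H D C)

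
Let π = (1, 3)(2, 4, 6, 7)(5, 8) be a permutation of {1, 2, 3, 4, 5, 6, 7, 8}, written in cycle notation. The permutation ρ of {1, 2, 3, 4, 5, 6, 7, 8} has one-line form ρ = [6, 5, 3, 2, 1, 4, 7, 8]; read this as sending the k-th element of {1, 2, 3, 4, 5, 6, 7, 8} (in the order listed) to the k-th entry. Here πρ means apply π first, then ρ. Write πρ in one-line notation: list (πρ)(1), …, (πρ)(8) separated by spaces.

3 2 6 4 8 7 5 1

(πρ)(x) = ρ(π(x)). Computing each image: ρ(π(1)) = ρ(3) = 3, ρ(π(2)) = ρ(4) = 2, ρ(π(3)) = ρ(1) = 6, ρ(π(4)) = ρ(6) = 4, ρ(π(5)) = ρ(8) = 8, ρ(π(6)) = ρ(7) = 7, ρ(π(7)) = ρ(2) = 5, ρ(π(8)) = ρ(5) = 1.
Hence πρ = [3 2 6 4 8 7 5 1].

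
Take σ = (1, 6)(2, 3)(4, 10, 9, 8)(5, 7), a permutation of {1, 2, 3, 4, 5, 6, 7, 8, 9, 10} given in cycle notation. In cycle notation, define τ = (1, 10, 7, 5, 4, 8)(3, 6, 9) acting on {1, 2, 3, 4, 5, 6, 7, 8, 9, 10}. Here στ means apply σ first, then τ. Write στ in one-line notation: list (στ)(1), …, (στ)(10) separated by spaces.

(στ)(x) = τ(σ(x)). Computing each image: τ(σ(1)) = τ(6) = 9, τ(σ(2)) = τ(3) = 6, τ(σ(3)) = τ(2) = 2, τ(σ(4)) = τ(10) = 7, τ(σ(5)) = τ(7) = 5, τ(σ(6)) = τ(1) = 10, τ(σ(7)) = τ(5) = 4, τ(σ(8)) = τ(4) = 8, τ(σ(9)) = τ(8) = 1, τ(σ(10)) = τ(9) = 3.
Hence στ = [9 6 2 7 5 10 4 8 1 3].

9 6 2 7 5 10 4 8 1 3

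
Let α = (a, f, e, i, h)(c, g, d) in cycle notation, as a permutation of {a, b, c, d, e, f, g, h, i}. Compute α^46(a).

a lies in the 5-cycle (a, f, e, i, h).
Powers repeat with period 5 on this cycle, and 46 mod 5 = 1, so α^46(a) = α^1(a).
Stepping 1 place around the cycle: a → f.

f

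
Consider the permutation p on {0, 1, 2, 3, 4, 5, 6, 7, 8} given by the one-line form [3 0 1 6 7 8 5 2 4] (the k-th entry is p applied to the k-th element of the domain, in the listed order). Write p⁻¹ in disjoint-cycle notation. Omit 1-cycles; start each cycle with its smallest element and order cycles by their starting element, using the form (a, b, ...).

First write p in disjoint cycles: (0, 3, 6, 5, 8, 4, 7, 2, 1).
Reversing each cycle (and rotating so the smallest element leads) gives p⁻¹ = (0, 1, 2, 7, 4, 8, 5, 6, 3).

(0, 1, 2, 7, 4, 8, 5, 6, 3)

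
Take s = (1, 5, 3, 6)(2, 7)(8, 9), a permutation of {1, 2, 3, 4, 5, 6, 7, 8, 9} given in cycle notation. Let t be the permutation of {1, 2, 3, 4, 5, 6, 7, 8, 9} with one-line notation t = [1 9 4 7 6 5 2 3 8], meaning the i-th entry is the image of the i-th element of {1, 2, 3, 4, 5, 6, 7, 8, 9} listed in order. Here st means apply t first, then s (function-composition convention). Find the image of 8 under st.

(st)(8) = s(t(8)). t(8) = 3, then s(3) = 6. So (st)(8) = 6.

6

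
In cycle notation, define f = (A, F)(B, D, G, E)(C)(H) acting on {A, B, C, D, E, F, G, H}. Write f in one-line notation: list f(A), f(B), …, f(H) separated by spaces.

Reading each image from the cycles: A→F, B→D, C→C, D→G, E→B, F→A, G→E, H→H.
So the one-line form is F D C G B A E H.

F D C G B A E H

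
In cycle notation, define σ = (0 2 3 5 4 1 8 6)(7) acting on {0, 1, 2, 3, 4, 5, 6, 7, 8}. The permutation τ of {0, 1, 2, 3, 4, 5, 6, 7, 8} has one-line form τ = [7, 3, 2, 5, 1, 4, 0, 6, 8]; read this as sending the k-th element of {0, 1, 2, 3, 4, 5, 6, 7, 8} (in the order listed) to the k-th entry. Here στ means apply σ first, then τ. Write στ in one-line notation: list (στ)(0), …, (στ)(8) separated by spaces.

Chase each element through σ then τ: 0 → 2 → 2; 1 → 8 → 8; 2 → 3 → 5; 3 → 5 → 4; 4 → 1 → 3; 5 → 4 → 1; 6 → 0 → 7; 7 → 7 → 6; 8 → 6 → 0.
So στ in one-line form is 2 8 5 4 3 1 7 6 0.

2 8 5 4 3 1 7 6 0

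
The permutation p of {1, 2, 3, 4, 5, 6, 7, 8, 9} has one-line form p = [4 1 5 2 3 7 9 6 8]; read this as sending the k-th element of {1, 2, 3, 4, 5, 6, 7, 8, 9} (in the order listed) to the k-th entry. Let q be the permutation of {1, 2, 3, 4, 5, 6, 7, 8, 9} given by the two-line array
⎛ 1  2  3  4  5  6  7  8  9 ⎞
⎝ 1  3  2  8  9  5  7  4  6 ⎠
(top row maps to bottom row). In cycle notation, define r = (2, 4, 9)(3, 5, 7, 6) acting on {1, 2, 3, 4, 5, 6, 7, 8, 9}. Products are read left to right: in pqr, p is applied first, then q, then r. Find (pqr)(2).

1

Chase 2: p(2) = 1; q(1) = 1; r(1) = 1. Hence (pqr)(2) = 1.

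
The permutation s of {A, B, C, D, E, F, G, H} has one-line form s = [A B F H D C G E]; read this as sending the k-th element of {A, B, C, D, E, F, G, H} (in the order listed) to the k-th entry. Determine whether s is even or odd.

In disjoint-cycle form the cycle lengths are 3, 2, 1, 1, 1.
A cycle is odd iff its length is even; s has 1 even-length cycle, so sgn(s) = (−1)^1 and s is odd.

odd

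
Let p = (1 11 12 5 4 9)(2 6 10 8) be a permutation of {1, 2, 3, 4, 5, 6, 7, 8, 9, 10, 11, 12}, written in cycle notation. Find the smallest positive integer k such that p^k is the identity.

12

The cycle type of p is (6, 4, 1, 1).
The order is lcm(6, 4) = 12.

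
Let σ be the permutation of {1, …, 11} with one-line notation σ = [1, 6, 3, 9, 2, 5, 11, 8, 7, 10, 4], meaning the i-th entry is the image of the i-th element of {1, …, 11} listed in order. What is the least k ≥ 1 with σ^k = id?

12

Writing σ as disjoint cycles, the cycle lengths are 4, 3, 1, 1, 1, 1.
Since disjoint cycles commute, ord(σ) = lcm(4, 3) = 12.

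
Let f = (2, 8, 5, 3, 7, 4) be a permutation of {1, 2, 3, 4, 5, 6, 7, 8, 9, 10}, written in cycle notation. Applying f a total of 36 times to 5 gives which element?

5

5 lies in the 6-cycle (2, 8, 5, 3, 7, 4).
On a 6-cycle, f^6 is the identity, so f^36 = f^0 there (36 ≡ 0 mod 6).
So f^36(5) = 5.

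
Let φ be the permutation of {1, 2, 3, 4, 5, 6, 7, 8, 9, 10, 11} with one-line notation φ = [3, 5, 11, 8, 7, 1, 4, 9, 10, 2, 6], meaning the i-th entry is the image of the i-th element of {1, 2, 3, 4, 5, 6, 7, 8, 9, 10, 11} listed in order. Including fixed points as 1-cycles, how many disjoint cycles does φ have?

The cycle decomposition is (1 3 11 6)(2 5 7 4 8 9 10), which has 2 cycles (counting 1-cycles).

2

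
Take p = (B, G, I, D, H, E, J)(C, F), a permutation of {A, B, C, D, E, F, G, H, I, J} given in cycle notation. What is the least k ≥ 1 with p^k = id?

The cycle type of p is (7, 2, 1).
Since disjoint cycles commute, ord(p) = lcm(7, 2) = 14.

14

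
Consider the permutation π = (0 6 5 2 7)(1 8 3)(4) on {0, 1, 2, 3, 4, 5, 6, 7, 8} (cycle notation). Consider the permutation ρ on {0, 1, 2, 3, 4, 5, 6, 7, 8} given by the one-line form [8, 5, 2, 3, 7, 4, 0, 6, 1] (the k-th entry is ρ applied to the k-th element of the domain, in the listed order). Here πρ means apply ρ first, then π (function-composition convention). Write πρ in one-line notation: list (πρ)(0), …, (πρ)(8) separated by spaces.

For each element, apply ρ then π: 0 → 8 → 3; 1 → 5 → 2; 2 → 2 → 7; 3 → 3 → 1; 4 → 7 → 0; 5 → 4 → 4; 6 → 0 → 6; 7 → 6 → 5; 8 → 1 → 8.
Collecting the images, πρ = [3 2 7 1 0 4 6 5 8].

3 2 7 1 0 4 6 5 8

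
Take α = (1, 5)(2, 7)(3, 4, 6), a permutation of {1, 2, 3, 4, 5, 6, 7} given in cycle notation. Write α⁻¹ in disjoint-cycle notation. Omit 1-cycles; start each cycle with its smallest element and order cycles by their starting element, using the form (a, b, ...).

Inverting a permutation written in cycle notation just reverses the order within every cycle.
Reversing each cycle of α and rotating so the smallest element leads gives (1, 5)(2, 7)(3, 6, 4).

(1, 5)(2, 7)(3, 6, 4)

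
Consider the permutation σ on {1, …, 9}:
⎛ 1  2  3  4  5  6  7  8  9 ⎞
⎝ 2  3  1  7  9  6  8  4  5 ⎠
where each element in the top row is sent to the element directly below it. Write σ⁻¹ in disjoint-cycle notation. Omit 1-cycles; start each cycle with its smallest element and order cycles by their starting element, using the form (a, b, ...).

First write σ in disjoint cycles: (1, 2, 3)(4, 7, 8)(5, 9).
Reversing each cycle (and rotating so the smallest element leads) gives σ⁻¹ = (1, 3, 2)(4, 8, 7)(5, 9).

(1, 3, 2)(4, 8, 7)(5, 9)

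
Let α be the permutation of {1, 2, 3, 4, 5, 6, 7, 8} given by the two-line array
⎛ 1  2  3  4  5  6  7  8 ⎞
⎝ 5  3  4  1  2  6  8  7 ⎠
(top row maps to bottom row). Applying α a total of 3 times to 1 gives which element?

3

Tracing 1 → 5 → … returns to 1 after 5 steps, so 1 lies in a 5-cycle (1 5 2 3 4).
Stepping 3 places around the cycle: 1 → 5 → 2 → 3.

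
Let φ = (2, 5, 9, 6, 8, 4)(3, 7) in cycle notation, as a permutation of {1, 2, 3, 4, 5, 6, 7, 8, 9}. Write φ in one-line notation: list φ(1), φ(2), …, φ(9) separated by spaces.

Image by image: 1→1, 2→5, 3→7, 4→2, 5→9, 6→8, 7→3, 8→4, 9→6.
Listing these in domain order gives 1 5 7 2 9 8 3 4 6.

1 5 7 2 9 8 3 4 6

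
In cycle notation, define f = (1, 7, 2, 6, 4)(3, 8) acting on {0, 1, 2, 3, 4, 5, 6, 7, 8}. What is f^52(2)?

4

2 lies in the 5-cycle (1, 7, 2, 6, 4).
Since the cycle has length 5, f^52 acts on it the same as f^2 (52 mod 5 = 2).
Stepping 2 places around the cycle: 2 → 6 → 4.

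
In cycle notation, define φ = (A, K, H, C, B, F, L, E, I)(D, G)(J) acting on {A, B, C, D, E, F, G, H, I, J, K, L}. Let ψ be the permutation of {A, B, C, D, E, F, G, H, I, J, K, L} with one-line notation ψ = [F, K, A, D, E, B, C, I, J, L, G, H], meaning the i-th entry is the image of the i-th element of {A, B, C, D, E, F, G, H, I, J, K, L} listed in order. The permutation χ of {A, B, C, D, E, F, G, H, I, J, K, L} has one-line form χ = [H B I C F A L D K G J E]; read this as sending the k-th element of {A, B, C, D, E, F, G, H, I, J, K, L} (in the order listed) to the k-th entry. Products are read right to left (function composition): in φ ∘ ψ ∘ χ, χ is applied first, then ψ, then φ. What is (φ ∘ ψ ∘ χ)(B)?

Apply the permutations in order: χ(B) = B, then ψ(B) = K, then φ(K) = H. So (φ ∘ ψ ∘ χ)(B) = H.

H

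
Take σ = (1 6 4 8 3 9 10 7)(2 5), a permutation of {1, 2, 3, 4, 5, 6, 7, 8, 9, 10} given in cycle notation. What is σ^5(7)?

7 lies in the 8-cycle (1 6 4 8 3 9 10 7).
Stepping 5 places around the cycle: 7 → 1 → 6 → 4 → 8 → 3.

3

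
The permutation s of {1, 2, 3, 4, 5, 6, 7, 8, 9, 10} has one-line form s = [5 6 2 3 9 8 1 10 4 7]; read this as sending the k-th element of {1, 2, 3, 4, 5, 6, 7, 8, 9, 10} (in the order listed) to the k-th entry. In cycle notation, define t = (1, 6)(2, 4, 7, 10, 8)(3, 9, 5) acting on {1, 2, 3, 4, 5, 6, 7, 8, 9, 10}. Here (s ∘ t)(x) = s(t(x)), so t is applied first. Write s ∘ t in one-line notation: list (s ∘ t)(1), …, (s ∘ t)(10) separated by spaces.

8 3 4 1 2 5 7 6 9 10

(s ∘ t)(x) = s(t(x)). Computing each image: s(t(1)) = s(6) = 8, s(t(2)) = s(4) = 3, s(t(3)) = s(9) = 4, s(t(4)) = s(7) = 1, s(t(5)) = s(3) = 2, s(t(6)) = s(1) = 5, s(t(7)) = s(10) = 7, s(t(8)) = s(2) = 6, s(t(9)) = s(5) = 9, s(t(10)) = s(8) = 10.
Hence s ∘ t = [8 3 4 1 2 5 7 6 9 10].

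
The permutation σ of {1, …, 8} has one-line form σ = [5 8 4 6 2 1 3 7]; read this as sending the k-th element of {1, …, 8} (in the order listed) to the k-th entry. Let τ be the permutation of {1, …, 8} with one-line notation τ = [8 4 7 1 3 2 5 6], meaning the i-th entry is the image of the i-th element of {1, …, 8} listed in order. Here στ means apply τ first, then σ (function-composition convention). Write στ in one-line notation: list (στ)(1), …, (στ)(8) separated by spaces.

7 6 3 5 4 8 2 1

Chase each element through τ then σ: 1 → 8 → 7; 2 → 4 → 6; 3 → 7 → 3; 4 → 1 → 5; 5 → 3 → 4; 6 → 2 → 8; 7 → 5 → 2; 8 → 6 → 1.
So στ in one-line form is 7 6 3 5 4 8 2 1.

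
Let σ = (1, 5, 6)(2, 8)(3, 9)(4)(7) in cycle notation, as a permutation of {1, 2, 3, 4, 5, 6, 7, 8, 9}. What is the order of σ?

The cycle type of σ is (3, 2, 2, 1, 1).
Since disjoint cycles commute, ord(σ) = lcm(3, 2, 2) = 6.

6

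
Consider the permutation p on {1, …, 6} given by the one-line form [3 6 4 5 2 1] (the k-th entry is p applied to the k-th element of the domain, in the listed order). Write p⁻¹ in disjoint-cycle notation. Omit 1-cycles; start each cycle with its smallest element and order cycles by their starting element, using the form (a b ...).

(1 6 2 5 4 3)

First write p in disjoint cycles: (1 3 4 5 2 6).
The inverse reverses every cycle; in canonical form, p⁻¹ = (1 6 2 5 4 3).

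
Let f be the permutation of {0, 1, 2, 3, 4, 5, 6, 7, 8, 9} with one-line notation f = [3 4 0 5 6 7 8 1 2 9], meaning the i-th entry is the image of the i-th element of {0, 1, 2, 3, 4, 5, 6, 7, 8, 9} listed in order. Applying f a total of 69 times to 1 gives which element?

Tracing 1 → 4 → … returns to 1 after 9 steps, so 1 lies in a 9-cycle (0, 3, 5, 7, 1, 4, 6, 8, 2).
Since the cycle has length 9, f^69 acts on it the same as f^6 (69 mod 9 = 6).
Advancing 6 steps from 1: 1 → 4 → 6 → 8 → 2 → 0 → 3.

3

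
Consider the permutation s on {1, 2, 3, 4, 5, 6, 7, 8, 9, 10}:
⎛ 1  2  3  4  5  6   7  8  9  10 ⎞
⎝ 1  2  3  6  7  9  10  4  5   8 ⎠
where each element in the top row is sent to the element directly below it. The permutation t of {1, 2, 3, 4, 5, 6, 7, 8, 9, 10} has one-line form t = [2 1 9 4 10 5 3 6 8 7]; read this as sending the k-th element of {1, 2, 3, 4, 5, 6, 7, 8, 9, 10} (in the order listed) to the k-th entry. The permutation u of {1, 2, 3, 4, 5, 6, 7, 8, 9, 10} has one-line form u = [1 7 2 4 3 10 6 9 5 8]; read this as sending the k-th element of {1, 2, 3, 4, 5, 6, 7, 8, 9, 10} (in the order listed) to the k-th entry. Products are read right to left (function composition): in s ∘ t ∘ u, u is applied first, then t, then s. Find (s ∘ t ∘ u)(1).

2

(s ∘ t ∘ u)(1) = s(t(u(1))). u(1) = 1, then t(1) = 2, then s(2) = 2, so the result is 2.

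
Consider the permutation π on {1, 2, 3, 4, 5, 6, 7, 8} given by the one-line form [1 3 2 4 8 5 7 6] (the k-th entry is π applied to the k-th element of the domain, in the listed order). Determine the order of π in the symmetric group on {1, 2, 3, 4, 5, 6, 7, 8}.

The disjoint-cycle form of π has cycle lengths 3, 2, 1, 1, 1.
The order of π is the least common multiple of its cycle lengths: lcm(3, 2) = 6.

6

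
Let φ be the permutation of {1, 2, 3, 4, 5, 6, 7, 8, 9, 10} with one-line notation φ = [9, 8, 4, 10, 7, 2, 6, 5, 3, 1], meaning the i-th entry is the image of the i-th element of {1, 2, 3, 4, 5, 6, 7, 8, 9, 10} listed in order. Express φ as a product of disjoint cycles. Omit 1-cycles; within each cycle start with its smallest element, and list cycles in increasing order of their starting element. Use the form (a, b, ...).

(1, 9, 3, 4, 10)(2, 8, 5, 7, 6)

Start at 1 and follow images: 1 → 9 → 3 → 4 → 10 → 1, giving the cycle (1, 9, 3, 4, 10).
Repeating from the next unused element and collecting all non-trivial cycles gives (1, 9, 3, 4, 10)(2, 8, 5, 7, 6).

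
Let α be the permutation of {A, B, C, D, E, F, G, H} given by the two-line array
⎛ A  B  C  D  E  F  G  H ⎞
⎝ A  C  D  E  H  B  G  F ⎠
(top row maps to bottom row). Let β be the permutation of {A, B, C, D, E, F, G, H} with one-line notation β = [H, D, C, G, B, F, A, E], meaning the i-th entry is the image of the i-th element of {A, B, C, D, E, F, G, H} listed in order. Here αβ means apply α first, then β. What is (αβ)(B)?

C

α(B) = C, then β(C) = C; composing gives (αβ)(B) = C.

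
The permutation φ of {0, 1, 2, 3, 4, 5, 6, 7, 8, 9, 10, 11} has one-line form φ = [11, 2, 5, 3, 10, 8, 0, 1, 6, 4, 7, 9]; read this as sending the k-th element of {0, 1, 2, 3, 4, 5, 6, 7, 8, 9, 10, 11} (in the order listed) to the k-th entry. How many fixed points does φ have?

The fixed points (elements with φ(x) = x) are {3}, so there is 1.

1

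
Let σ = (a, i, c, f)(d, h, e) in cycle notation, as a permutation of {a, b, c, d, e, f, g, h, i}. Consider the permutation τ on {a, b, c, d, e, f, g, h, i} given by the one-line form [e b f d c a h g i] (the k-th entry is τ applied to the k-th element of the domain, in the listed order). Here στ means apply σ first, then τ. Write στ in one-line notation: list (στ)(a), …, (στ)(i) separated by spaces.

i b a g d e h c f

(στ)(x) = τ(σ(x)). Computing each image: τ(σ(a)) = τ(i) = i, τ(σ(b)) = τ(b) = b, τ(σ(c)) = τ(f) = a, τ(σ(d)) = τ(h) = g, τ(σ(e)) = τ(d) = d, τ(σ(f)) = τ(a) = e, τ(σ(g)) = τ(g) = h, τ(σ(h)) = τ(e) = c, τ(σ(i)) = τ(c) = f.
Hence στ = [i b a g d e h c f].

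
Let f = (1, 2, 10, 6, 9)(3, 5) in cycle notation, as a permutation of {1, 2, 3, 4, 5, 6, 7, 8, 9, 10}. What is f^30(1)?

1

1 lies in the 5-cycle (1, 2, 10, 6, 9).
On a 5-cycle, f^5 is the identity, so f^30 = f^0 there (30 ≡ 0 mod 5).
So f^30(1) = 1.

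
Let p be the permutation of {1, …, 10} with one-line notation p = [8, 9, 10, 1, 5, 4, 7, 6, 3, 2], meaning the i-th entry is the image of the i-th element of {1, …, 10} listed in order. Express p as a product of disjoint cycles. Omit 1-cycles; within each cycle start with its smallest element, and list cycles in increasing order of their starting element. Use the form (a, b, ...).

Iterating p from 1 gives 1 → 8 → 6 → 4 → 1; that is the 4-cycle (1, 8, 6, 4).
Continuing from each remaining unvisited element yields (1, 8, 6, 4)(2, 9, 3, 10).

(1, 8, 6, 4)(2, 9, 3, 10)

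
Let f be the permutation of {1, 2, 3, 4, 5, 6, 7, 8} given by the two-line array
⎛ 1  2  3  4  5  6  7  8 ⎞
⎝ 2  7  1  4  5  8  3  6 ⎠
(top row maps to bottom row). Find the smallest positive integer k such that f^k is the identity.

4

The disjoint-cycle form of f has cycle lengths 4, 2, 1, 1.
The order of f is the least common multiple of its cycle lengths: lcm(4, 2) = 4.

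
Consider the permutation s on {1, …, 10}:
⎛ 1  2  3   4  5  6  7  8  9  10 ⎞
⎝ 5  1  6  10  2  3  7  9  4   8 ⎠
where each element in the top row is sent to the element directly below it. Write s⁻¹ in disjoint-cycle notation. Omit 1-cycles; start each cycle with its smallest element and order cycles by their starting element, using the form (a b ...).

First write s in disjoint cycles: (1 5 2)(3 6)(4 10 8 9).
Reversing each cycle (and rotating so the smallest element leads) gives s⁻¹ = (1 2 5)(3 6)(4 9 8 10).

(1 2 5)(3 6)(4 9 8 10)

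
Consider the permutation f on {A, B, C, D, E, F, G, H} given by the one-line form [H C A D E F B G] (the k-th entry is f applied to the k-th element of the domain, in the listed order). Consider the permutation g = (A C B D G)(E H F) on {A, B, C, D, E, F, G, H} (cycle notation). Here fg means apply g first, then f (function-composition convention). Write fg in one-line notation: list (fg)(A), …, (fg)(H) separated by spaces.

A D C B G E H F

(fg)(x) = f(g(x)). Computing each image: f(g(A)) = f(C) = A, f(g(B)) = f(D) = D, f(g(C)) = f(B) = C, f(g(D)) = f(G) = B, f(g(E)) = f(H) = G, f(g(F)) = f(E) = E, f(g(G)) = f(A) = H, f(g(H)) = f(F) = F.
Hence fg = [A D C B G E H F].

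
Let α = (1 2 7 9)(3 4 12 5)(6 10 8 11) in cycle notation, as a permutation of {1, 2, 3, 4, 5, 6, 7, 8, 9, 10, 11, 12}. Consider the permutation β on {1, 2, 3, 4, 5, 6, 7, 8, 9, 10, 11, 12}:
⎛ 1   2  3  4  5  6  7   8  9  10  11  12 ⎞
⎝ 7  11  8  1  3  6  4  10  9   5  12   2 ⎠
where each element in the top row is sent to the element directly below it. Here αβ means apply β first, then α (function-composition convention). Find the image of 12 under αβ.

(αβ)(12) = α(β(12)). β(12) = 2, then α(2) = 7. So (αβ)(12) = 7.

7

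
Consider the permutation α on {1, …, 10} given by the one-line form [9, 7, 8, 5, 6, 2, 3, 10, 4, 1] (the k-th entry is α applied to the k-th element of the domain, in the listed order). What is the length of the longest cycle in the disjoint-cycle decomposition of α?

10

Decomposing into disjoint cycles gives (1 9 4 5 6 2 7 3 8 10); the longest has length 10.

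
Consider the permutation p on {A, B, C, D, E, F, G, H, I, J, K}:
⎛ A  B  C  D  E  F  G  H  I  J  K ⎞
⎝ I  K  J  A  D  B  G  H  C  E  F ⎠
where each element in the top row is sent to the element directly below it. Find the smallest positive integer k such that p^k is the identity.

6

Decomposing into disjoint cycles gives cycle lengths 6, 3, 1, 1.
The order of p is the least common multiple of its cycle lengths: lcm(6, 3) = 6.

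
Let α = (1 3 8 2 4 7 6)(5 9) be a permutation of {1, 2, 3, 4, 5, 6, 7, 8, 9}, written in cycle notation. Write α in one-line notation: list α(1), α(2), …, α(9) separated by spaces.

Reading each image from the cycles: 1↦3, 2↦4, 3↦8, 4↦7, 5↦9, 6↦1, 7↦6, 8↦2, 9↦5.
So the one-line form is 3 4 8 7 9 1 6 2 5.

3 4 8 7 9 1 6 2 5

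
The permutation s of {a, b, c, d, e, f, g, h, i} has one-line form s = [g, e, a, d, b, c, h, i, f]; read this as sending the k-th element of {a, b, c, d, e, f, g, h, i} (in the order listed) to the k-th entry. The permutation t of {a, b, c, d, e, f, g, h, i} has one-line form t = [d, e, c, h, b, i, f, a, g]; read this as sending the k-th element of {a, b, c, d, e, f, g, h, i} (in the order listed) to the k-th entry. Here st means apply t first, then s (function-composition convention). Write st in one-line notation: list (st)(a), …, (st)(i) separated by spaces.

For each element, apply t then s: a → d → d; b → e → b; c → c → a; d → h → i; e → b → e; f → i → f; g → f → c; h → a → g; i → g → h.
So st in one-line form is d b a i e f c g h.

d b a i e f c g h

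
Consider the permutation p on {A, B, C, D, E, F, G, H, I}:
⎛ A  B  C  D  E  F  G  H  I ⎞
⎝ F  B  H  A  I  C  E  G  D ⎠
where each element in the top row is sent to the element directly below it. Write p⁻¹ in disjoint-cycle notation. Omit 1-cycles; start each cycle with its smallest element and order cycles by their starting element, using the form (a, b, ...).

The cycle decomposition of p is (A, F, C, H, G, E, I, D).
The inverse reverses every cycle; in canonical form, p⁻¹ = (A, D, I, E, G, H, C, F).

(A, D, I, E, G, H, C, F)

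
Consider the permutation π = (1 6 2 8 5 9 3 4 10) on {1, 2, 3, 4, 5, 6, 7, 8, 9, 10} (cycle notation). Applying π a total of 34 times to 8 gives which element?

8 lies in the 9-cycle (1 6 2 8 5 9 3 4 10).
Since the cycle has length 9, π^34 acts on it the same as π^7 (34 mod 9 = 7).
Advancing 7 steps from 8: 8 → 5 → 9 → 3 → 4 → 10 → 1 → 6.

6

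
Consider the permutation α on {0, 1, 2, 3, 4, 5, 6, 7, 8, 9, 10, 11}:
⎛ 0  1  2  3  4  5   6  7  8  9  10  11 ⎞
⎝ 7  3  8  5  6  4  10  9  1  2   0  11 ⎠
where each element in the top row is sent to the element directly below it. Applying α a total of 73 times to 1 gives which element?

Tracing 1 → 3 → … returns to 1 after 11 steps, so 1 lies in an 11-cycle (0, 7, 9, 2, 8, 1, 3, 5, 4, 6, 10).
On an 11-cycle, α^11 is the identity, so α^73 = α^7 there (73 ≡ 7 mod 11).
Advancing 7 steps from 1: 1 → 3 → 5 → 4 → 6 → 10 → 0 → 7.

7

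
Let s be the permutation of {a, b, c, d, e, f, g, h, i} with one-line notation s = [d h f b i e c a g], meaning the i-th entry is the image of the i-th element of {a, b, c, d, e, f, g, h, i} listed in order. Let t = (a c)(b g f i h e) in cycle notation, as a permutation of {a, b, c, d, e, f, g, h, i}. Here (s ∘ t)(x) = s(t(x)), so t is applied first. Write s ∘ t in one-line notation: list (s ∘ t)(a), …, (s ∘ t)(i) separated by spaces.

(s ∘ t)(x) = s(t(x)). Computing each image: s(t(a)) = s(c) = f, s(t(b)) = s(g) = c, s(t(c)) = s(a) = d, s(t(d)) = s(d) = b, s(t(e)) = s(b) = h, s(t(f)) = s(i) = g, s(t(g)) = s(f) = e, s(t(h)) = s(e) = i, s(t(i)) = s(h) = a.
Hence s ∘ t = [f c d b h g e i a].

f c d b h g e i a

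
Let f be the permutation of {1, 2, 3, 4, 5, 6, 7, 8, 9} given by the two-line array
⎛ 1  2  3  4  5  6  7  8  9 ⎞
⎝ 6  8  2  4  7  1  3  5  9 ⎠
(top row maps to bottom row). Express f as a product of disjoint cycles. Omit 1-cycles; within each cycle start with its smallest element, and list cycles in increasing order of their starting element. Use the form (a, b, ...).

(1, 6)(2, 8, 5, 7, 3)

From 1: 1 → 6 → 1, closing the cycle (1, 6).
Continuing from each remaining unvisited element yields (1, 6)(2, 8, 5, 7, 3).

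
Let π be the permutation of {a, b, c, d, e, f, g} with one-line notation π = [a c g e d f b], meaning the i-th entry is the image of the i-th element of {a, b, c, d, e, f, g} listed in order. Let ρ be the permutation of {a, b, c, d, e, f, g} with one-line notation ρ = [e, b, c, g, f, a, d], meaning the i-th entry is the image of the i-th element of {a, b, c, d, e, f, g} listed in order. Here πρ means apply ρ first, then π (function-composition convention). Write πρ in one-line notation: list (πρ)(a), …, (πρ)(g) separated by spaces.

For each element, apply ρ then π: a → e → d; b → b → c; c → c → g; d → g → b; e → f → f; f → a → a; g → d → e.
Collecting the images, πρ = [d c g b f a e].

d c g b f a e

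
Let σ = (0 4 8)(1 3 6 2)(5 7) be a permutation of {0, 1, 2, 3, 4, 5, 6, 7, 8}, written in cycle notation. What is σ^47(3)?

3 lies in the 4-cycle (1 3 6 2).
Powers repeat with period 4 on this cycle, and 47 mod 4 = 3, so σ^47(3) = σ^3(3).
Stepping 3 places around the cycle: 3 → 6 → 2 → 1.

1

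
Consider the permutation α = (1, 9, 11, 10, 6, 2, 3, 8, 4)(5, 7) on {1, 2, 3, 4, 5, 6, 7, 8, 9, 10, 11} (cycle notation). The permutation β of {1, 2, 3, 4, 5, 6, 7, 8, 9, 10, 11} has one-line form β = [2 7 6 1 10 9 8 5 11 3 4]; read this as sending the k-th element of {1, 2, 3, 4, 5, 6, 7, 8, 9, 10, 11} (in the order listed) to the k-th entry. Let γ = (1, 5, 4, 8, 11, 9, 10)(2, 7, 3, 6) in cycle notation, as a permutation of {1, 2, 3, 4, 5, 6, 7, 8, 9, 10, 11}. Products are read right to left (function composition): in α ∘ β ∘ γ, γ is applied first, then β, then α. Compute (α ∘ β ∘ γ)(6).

(α ∘ β ∘ γ)(6) = α(β(γ(6))). γ(6) = 2, then β(2) = 7, then α(7) = 5, so the result is 5.

5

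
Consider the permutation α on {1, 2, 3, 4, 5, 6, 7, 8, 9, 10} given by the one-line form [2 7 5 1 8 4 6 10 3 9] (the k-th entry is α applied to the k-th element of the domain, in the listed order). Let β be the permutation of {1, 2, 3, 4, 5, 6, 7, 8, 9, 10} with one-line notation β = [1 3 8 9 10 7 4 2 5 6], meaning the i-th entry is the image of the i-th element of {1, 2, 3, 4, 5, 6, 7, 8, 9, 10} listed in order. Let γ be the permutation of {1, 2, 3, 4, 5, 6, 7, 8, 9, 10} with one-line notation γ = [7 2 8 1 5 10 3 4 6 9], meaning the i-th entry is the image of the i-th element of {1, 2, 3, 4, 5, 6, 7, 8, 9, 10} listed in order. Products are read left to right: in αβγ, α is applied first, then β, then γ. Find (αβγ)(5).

2

Apply the permutations in order: α(5) = 8, then β(8) = 2, then γ(2) = 2. So (αβγ)(5) = 2.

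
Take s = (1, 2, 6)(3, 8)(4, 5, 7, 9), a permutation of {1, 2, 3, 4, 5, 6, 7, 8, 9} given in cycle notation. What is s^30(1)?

1

1 lies in the 3-cycle (1, 2, 6).
Since the cycle has length 3, s^30 acts on it the same as s^0 (30 mod 3 = 0).
So s^30(1) = 1.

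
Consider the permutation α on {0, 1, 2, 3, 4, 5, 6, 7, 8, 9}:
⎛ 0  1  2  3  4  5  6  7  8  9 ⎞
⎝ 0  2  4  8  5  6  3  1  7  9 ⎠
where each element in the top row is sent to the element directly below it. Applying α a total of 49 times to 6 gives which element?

3

Tracing 6 → 3 → … returns to 6 after 8 steps, so 6 lies in an 8-cycle (1, 2, 4, 5, 6, 3, 8, 7).
Powers repeat with period 8 on this cycle, and 49 mod 8 = 1, so α^49(6) = α^1(6).
Advancing 1 step from 6: 6 → 3.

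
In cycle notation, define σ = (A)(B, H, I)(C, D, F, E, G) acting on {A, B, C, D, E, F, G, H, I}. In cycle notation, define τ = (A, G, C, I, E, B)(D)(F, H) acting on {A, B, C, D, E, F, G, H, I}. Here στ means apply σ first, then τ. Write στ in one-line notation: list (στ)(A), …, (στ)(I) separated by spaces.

G F D H C B I E A

(στ)(x) = τ(σ(x)). Computing each image: τ(σ(A)) = τ(A) = G, τ(σ(B)) = τ(H) = F, τ(σ(C)) = τ(D) = D, τ(σ(D)) = τ(F) = H, τ(σ(E)) = τ(G) = C, τ(σ(F)) = τ(E) = B, τ(σ(G)) = τ(C) = I, τ(σ(H)) = τ(I) = E, τ(σ(I)) = τ(B) = A.
Hence στ = [G F D H C B I E A].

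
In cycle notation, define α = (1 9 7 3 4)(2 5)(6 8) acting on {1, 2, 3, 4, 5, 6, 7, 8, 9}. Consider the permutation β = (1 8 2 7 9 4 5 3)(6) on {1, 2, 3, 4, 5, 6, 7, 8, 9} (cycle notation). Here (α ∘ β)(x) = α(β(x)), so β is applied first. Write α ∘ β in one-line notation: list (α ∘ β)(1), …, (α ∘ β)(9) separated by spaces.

Chase each element through β then α: 1 → 8 → 6; 2 → 7 → 3; 3 → 1 → 9; 4 → 5 → 2; 5 → 3 → 4; 6 → 6 → 8; 7 → 9 → 7; 8 → 2 → 5; 9 → 4 → 1.
Collecting the images, α ∘ β = [6 3 9 2 4 8 7 5 1].

6 3 9 2 4 8 7 5 1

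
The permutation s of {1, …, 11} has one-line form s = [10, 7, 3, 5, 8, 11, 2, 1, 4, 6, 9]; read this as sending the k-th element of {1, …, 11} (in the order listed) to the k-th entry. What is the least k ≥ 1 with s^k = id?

Writing s as disjoint cycles, the cycle lengths are 8, 2, 1.
The order of s is the least common multiple of its cycle lengths: lcm(8, 2) = 8.

8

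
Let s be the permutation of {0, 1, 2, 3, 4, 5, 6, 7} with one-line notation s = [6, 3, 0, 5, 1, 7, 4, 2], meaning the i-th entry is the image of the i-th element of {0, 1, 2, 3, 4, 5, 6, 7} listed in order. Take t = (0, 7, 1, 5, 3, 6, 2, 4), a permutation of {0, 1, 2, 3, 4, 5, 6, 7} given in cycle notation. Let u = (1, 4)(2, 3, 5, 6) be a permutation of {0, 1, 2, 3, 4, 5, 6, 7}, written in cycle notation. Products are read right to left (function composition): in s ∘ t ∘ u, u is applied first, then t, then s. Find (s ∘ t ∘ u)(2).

Apply the permutations in order: u(2) = 3, then t(3) = 6, then s(6) = 4. So (s ∘ t ∘ u)(2) = 4.

4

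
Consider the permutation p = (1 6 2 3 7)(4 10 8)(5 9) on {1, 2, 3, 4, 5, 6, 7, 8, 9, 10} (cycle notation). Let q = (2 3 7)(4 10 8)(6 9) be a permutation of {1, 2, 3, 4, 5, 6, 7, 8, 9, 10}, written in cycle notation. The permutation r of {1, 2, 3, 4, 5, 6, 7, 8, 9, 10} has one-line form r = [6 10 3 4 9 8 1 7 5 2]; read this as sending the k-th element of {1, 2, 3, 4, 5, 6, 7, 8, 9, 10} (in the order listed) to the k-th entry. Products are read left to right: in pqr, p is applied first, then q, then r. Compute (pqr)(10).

4

Apply the permutations in order: p(10) = 8, then q(8) = 4, then r(4) = 4. So (pqr)(10) = 4.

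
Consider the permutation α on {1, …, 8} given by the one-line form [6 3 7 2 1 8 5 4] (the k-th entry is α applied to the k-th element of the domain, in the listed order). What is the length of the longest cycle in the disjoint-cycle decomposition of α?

8

Decomposing into disjoint cycles gives (1, 6, 8, 4, 2, 3, 7, 5); the longest has length 8.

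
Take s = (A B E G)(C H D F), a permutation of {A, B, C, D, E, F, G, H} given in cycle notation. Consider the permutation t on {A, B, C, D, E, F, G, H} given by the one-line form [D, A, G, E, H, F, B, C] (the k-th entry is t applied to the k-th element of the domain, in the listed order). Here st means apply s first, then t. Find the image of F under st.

First apply s: s(F) = C, then t(C) = G. Thus (st)(F) = G.

G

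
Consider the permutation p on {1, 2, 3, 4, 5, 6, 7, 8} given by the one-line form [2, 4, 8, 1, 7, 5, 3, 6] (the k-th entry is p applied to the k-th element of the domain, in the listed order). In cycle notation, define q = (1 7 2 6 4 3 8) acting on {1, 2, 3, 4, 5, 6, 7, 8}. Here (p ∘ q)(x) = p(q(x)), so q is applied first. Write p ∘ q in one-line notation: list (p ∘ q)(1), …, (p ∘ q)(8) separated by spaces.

3 5 6 8 7 1 4 2

(p ∘ q)(x) = p(q(x)). Computing each image: p(q(1)) = p(7) = 3, p(q(2)) = p(6) = 5, p(q(3)) = p(8) = 6, p(q(4)) = p(3) = 8, p(q(5)) = p(5) = 7, p(q(6)) = p(4) = 1, p(q(7)) = p(2) = 4, p(q(8)) = p(1) = 2.
Hence p ∘ q = [3 5 6 8 7 1 4 2].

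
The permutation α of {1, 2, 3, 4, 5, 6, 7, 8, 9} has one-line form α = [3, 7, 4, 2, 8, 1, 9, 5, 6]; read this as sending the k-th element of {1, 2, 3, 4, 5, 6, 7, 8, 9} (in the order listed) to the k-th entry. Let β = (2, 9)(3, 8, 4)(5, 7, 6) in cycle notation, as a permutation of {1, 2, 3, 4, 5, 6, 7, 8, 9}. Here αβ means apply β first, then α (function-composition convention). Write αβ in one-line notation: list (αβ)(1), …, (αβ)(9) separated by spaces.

(αβ)(x) = α(β(x)). Computing each image: α(β(1)) = α(1) = 3, α(β(2)) = α(9) = 6, α(β(3)) = α(8) = 5, α(β(4)) = α(3) = 4, α(β(5)) = α(7) = 9, α(β(6)) = α(5) = 8, α(β(7)) = α(6) = 1, α(β(8)) = α(4) = 2, α(β(9)) = α(2) = 7.
Hence αβ = [3 6 5 4 9 8 1 2 7].

3 6 5 4 9 8 1 2 7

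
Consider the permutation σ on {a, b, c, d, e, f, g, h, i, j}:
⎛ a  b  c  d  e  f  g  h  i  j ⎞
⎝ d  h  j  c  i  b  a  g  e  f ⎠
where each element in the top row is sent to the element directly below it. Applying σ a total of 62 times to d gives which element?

Tracing d → c → … returns to d after 8 steps, so d lies in an 8-cycle (a d c j f b h g).
Since the cycle has length 8, σ^62 acts on it the same as σ^6 (62 mod 8 = 6).
Stepping 6 places around the cycle: d → c → j → f → b → h → g.

g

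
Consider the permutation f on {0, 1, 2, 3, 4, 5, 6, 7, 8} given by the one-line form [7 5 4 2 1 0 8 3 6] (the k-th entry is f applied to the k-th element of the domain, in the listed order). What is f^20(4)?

Tracing 4 → 1 → … returns to 4 after 7 steps, so 4 lies in a 7-cycle (0, 7, 3, 2, 4, 1, 5).
Since the cycle has length 7, f^20 acts on it the same as f^6 (20 mod 7 = 6).
Stepping 6 places around the cycle: 4 → 1 → 5 → 0 → 7 → 3 → 2.

2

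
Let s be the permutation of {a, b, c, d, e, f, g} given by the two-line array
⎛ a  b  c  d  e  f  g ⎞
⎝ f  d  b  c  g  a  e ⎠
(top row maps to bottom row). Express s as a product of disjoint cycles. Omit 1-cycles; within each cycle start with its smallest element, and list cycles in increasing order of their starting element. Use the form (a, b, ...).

From a: a → f → a, closing the cycle (a, f).
Continuing from each remaining unvisited element yields (a, f)(b, d, c)(e, g).

(a, f)(b, d, c)(e, g)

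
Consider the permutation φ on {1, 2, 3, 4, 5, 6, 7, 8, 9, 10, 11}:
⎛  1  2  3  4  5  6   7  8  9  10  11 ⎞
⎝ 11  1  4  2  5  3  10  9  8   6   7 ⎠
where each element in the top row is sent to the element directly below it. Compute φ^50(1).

7

Tracing 1 → 11 → … returns to 1 after 8 steps, so 1 lies in an 8-cycle (1 11 7 10 6 3 4 2).
On an 8-cycle, φ^8 is the identity, so φ^50 = φ^2 there (50 ≡ 2 mod 8).
Stepping 2 places around the cycle: 1 → 11 → 7.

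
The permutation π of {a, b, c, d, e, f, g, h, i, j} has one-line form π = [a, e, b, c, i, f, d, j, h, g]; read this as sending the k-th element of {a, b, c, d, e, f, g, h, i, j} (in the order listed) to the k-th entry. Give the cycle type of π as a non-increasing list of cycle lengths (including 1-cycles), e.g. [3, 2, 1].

[8, 1, 1]

The disjoint cycles are (a)(b, e, i, h, j, g, d, c)(f), with lengths 8, 1, 1 in non-increasing order.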